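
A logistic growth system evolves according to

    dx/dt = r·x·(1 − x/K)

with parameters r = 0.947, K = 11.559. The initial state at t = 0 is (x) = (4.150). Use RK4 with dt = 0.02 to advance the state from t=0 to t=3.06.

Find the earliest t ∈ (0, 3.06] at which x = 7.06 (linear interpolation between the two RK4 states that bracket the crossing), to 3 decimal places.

t=0.000: state=(4.150)
step 1 (dt=0.02): k1=(2.519), k2=(2.526), k3=(2.526), k4=(2.532); state += dt/6·(k1+2k2+2k3+k4)
t=0.020: state=(4.201)
t=0.040: state=(4.251)
t=0.060: state=(4.302)
continuing one RK4 step at a time; state shown every 5 steps (Δt=0.1):
t=0.100: state=(4.405)
t=0.200: state=(4.666)
t=0.300: state=(4.932)
t=0.400: state=(5.201)
t=0.500: state=(5.473)
t=0.600: state=(5.747)
t=0.700: state=(6.020)
t=0.800: state=(6.293)
t=0.900: state=(6.563)
t=1.000: state=(6.829)
t=1.080: state=(7.040)
next step: t=1.100: state=(7.092) — x has crossed 7.06
linear interpolation between t=1.080 (7.03960) and t=1.100 (7.09162) → t≈1.088

t = 1.088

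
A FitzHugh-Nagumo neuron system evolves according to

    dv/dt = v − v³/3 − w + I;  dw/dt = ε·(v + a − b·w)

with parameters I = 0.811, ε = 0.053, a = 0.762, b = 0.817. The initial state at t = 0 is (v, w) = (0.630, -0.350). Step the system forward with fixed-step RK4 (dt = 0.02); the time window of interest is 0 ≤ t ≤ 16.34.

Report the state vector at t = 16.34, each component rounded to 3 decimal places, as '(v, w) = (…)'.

t=0.000: state=(0.630, -0.350)
step 1 (dt=0.02): k1=(1.708, 0.089), k2=(1.717, 0.090), k3=(1.717, 0.090), k4=(1.726, 0.091); state += dt/6·(k1+2k2+2k3+k4)
t=0.020: state=(0.664, -0.348)
t=0.040: state=(0.699, -0.346)
t=0.060: state=(0.734, -0.345)
continuing one RK4 step at a time; state shown every 50 steps (Δt=1):
t=1.000: state=(1.968, -0.222)
t=2.000: state=(2.075, -0.066)
t=3.000: state=(2.035, 0.083)
t=4.000: state=(1.989, 0.223)
t=5.000: state=(1.943, 0.355)
t=6.000: state=(1.897, 0.479)
t=7.000: state=(1.850, 0.596)
t=8.000: state=(1.804, 0.705)
t=9.000: state=(1.757, 0.807)
t=10.000: state=(1.710, 0.902)
t=11.000: state=(1.662, 0.991)
t=12.000: state=(1.613, 1.073)
t=13.000: state=(1.564, 1.150)
t=14.000: state=(1.513, 1.220)
t=15.000: state=(1.461, 1.285)
t=16.000: state=(1.407, 1.345)
t=16.340: state=(1.388, 1.364)

(v, w) = (1.388, 1.364)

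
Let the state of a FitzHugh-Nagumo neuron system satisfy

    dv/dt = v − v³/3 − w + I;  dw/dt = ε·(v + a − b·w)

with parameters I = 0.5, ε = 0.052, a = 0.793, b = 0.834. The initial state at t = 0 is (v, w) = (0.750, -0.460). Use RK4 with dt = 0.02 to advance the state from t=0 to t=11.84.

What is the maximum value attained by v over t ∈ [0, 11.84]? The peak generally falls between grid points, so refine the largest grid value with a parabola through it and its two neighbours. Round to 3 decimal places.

max v = 2.015

t=0.000: state=(0.750, -0.460)
step 1 (dt=0.02): k1=(1.569, 0.100), k2=(1.575, 0.101), k3=(1.575, 0.101), k4=(1.580, 0.102); state += dt/6·(k1+2k2+2k3+k4)
t=0.020: state=(0.782, -0.458)
t=0.040: state=(0.813, -0.456)
t=0.060: state=(0.845, -0.454)
continuing one RK4 step at a time; state shown every 25 steps (Δt=0.5):
t=0.500: state=(1.510, -0.400)
t=1.000: state=(1.914, -0.326)
t=1.500: state=(2.009, -0.248)
t=2.000: state=(2.011, -0.171)
t=2.500: state=(1.991, -0.095)
t=3.000: state=(1.967, -0.022)
t=3.500: state=(1.942, 0.049)
t=4.000: state=(1.917, 0.118)
t=4.500: state=(1.892, 0.185)
t=5.000: state=(1.867, 0.250)
t=5.500: state=(1.841, 0.313)
t=6.000: state=(1.815, 0.373)
t=6.500: state=(1.789, 0.432)
t=7.000: state=(1.763, 0.489)
t=7.500: state=(1.737, 0.544)
t=8.000: state=(1.710, 0.597)
t=8.500: state=(1.683, 0.648)
t=9.000: state=(1.656, 0.698)
t=9.500: state=(1.628, 0.745)
t=10.000: state=(1.600, 0.791)
t=10.500: state=(1.572, 0.835)
t=11.000: state=(1.542, 0.878)
t=11.500: state=(1.513, 0.919)
t=11.840: state=(1.492, 0.946)
largest grid value and its neighbours: v(1.720)=2.01471, v(1.740)=2.01473, v(1.760)=2.01469
parabola through these three points peaks at t≈1.736 with v≈2.01473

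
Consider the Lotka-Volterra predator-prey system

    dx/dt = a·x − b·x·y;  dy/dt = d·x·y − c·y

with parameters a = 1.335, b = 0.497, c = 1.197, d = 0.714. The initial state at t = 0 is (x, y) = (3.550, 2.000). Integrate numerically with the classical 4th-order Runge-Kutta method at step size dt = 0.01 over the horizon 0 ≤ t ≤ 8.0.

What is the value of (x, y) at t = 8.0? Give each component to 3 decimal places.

t=0.000: state=(3.550, 2.000)
step 1 (dt=0.01): k1=(1.211, 2.675), k2=(1.189, 2.702), k3=(1.189, 2.702), k4=(1.167, 2.729); state += dt/6·(k1+2k2+2k3+k4)
t=0.010: state=(3.562, 2.027)
t=0.020: state=(3.573, 2.055)
t=0.030: state=(3.584, 2.083)
continuing one RK4 step at a time; state shown every 50 steps (Δt=0.5):
t=0.500: state=(3.371, 3.984)
t=1.000: state=(1.900, 5.659)
t=1.500: state=(0.945, 5.035)
t=2.000: state=(0.628, 3.622)
t=2.500: state=(0.580, 2.457)
t=3.000: state=(0.681, 1.685)
t=3.500: state=(0.930, 1.228)
t=4.000: state=(1.378, 1.012)
t=4.500: state=(2.097, 1.026)
t=5.000: state=(3.054, 1.409)
t=5.500: state=(3.687, 2.652)
t=6.000: state=(2.824, 4.898)
t=6.500: state=(1.408, 5.630)
t=7.000: state=(0.768, 4.471)
t=7.500: state=(0.587, 3.105)
t=8.000: state=(0.605, 2.102)

(x, y) = (0.605, 2.102)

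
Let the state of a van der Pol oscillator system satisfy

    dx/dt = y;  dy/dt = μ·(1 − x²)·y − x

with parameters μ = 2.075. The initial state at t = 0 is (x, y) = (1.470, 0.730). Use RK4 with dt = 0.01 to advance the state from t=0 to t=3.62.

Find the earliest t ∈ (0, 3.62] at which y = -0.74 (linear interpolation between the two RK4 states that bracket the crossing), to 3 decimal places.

t=0.000: state=(1.470, 0.730)
step 1 (dt=0.01): k1=(0.730, -3.228), k2=(0.714, -3.209), k3=(0.714, -3.209), k4=(0.698, -3.189); state += dt/6·(k1+2k2+2k3+k4)
t=0.010: state=(1.477, 0.698)
t=0.020: state=(1.484, 0.666)
t=0.030: state=(1.490, 0.635)
continuing one RK4 step at a time; state shown every 20 steps (Δt=0.2):
t=0.200: state=(1.558, 0.189)
t=0.400: state=(1.561, -0.132)
t=0.600: state=(1.515, -0.310)
t=0.800: state=(1.441, -0.424)
t=1.000: state=(1.347, -0.519)
t=1.200: state=(1.233, -0.620)
t=1.380: state=(1.111, -0.737)
next step: t=1.390: state=(1.104, -0.744) — y has crossed -0.74
linear interpolation between t=1.380 (-0.73681) and t=1.390 (-0.74440) → t≈1.384

t = 1.384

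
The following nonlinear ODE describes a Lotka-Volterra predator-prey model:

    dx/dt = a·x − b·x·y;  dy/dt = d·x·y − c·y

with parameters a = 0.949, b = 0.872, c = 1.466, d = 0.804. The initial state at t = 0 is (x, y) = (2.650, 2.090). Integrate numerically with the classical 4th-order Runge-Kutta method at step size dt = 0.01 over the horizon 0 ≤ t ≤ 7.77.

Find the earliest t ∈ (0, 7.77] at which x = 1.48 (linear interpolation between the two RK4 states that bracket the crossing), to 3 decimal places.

t = 0.557

t=0.000: state=(2.650, 2.090)
step 1 (dt=0.01): k1=(-2.315, 1.389), k2=(-2.321, 1.374), k3=(-2.320, 1.374), k4=(-2.326, 1.359); state += dt/6·(k1+2k2+2k3+k4)
t=0.010: state=(2.627, 2.104)
t=0.020: state=(2.603, 2.117)
t=0.030: state=(2.580, 2.130)
continuing one RK4 step at a time; state shown every 50 steps (Δt=0.5):
t=0.500: state=(1.573, 2.319)
t=0.550: state=(1.491, 2.292)
next step: t=0.560: state=(1.476, 2.286) — x has crossed 1.48
linear interpolation between t=0.550 (1.49128) and t=0.560 (1.47574) → t≈0.557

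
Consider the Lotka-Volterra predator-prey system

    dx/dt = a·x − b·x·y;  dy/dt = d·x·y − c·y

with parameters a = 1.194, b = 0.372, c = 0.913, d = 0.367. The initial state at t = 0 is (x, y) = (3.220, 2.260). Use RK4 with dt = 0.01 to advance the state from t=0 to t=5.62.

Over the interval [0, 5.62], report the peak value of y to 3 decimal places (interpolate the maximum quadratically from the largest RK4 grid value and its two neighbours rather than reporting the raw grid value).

max y = 4.698

t=0.000: state=(3.220, 2.260)
step 1 (dt=0.01): k1=(1.138, 0.607), k2=(1.136, 0.613), k3=(1.136, 0.613), k4=(1.134, 0.618); state += dt/6·(k1+2k2+2k3+k4)
t=0.010: state=(3.231, 2.266)
t=0.020: state=(3.243, 2.272)
t=0.030: state=(3.254, 2.279)
continuing one RK4 step at a time; state shown every 20 steps (Δt=0.2):
t=0.200: state=(3.438, 2.404)
t=0.400: state=(3.626, 2.596)
t=0.600: state=(3.762, 2.838)
t=0.800: state=(3.828, 3.125)
t=1.000: state=(3.806, 3.447)
t=1.200: state=(3.693, 3.784)
t=1.400: state=(3.496, 4.106)
t=1.600: state=(3.236, 4.381)
t=1.800: state=(2.942, 4.579)
t=2.000: state=(2.645, 4.683)
t=2.200: state=(2.369, 4.689)
t=2.400: state=(2.128, 4.606)
t=2.600: state=(1.928, 4.452)
t=2.800: state=(1.771, 4.247)
t=3.000: state=(1.653, 4.011)
t=3.200: state=(1.572, 3.761)
t=3.400: state=(1.523, 3.509)
t=3.600: state=(1.503, 3.267)
t=3.800: state=(1.510, 3.039)
t=4.000: state=(1.541, 2.832)
t=4.200: state=(1.596, 2.646)
t=4.400: state=(1.675, 2.486)
t=4.600: state=(1.777, 2.350)
t=4.800: state=(1.902, 2.241)
t=5.000: state=(2.051, 2.158)
t=5.200: state=(2.223, 2.103)
t=5.400: state=(2.417, 2.077)
t=5.600: state=(2.629, 2.082)
t=5.620: state=(2.651, 2.084)
largest grid value and its neighbours: y(2.100)=4.69767, y(2.110)=4.69782, y(2.120)=4.69774
parabola through these three points peaks at t≈2.111 with y≈4.69782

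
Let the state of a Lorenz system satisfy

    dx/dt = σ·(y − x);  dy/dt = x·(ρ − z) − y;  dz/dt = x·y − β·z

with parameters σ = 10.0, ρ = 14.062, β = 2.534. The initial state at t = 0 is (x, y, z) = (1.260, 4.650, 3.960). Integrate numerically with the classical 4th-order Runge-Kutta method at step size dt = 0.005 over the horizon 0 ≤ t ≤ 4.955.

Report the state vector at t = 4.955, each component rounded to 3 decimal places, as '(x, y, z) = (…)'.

(x, y, z) = (6.484, 7.155, 12.551)

t=0.000: state=(1.260, 4.650, 3.960)
step 1 (dt=0.005): k1=(33.900, 8.079, -4.176), k2=(33.254, 8.929, -3.728), k3=(33.292, 8.909, -3.735), k4=(32.681, 9.742, -3.291); state += dt/6·(k1+2k2+2k3+k4)
t=0.005: state=(1.426, 4.695, 3.941)
t=0.010: state=(1.587, 4.747, 3.927)
t=0.015: state=(1.743, 4.808, 3.917)
continuing one RK4 step at a time; state shown every 40 steps (Δt=0.2):
t=0.200: state=(7.116, 10.410, 7.853)
t=0.400: state=(9.382, 6.687, 19.930)
t=0.600: state=(2.873, 0.861, 14.646)
t=0.800: state=(1.344, 1.382, 9.092)
t=1.000: state=(2.293, 3.234, 6.099)
t=1.200: state=(5.578, 7.983, 7.199)
t=1.400: state=(9.358, 9.193, 16.858)
t=1.600: state=(4.858, 2.343, 16.272)
t=1.800: state=(2.362, 2.164, 10.765)
t=2.000: state=(3.215, 4.218, 7.792)
t=2.200: state=(6.376, 8.369, 9.627)
t=2.400: state=(8.348, 7.466, 16.785)
t=2.600: state=(4.654, 2.985, 14.972)
t=2.800: state=(3.208, 3.305, 10.655)
t=3.000: state=(4.579, 5.796, 9.124)
t=3.200: state=(7.360, 8.439, 12.766)
t=3.400: state=(6.858, 5.418, 16.209)
t=3.600: state=(4.249, 3.519, 13.186)
t=3.800: state=(4.142, 4.676, 10.431)
t=4.000: state=(5.988, 7.123, 11.080)
t=4.200: state=(7.271, 7.052, 14.820)
t=4.400: state=(5.512, 4.465, 14.602)
t=4.600: state=(4.385, 4.365, 11.915)
t=4.800: state=(5.238, 6.011, 11.026)
t=4.955: state=(6.484, 7.155, 12.551)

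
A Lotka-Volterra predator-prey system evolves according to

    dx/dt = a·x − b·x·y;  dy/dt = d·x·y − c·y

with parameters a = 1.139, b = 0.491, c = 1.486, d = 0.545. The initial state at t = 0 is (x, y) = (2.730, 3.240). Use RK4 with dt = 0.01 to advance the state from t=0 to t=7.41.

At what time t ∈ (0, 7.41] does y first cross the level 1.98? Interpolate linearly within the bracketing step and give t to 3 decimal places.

t = 1.600

t=0.000: state=(2.730, 3.240)
step 1 (dt=0.01): k1=(-1.234, 0.006), k2=(-1.231, -0.005), k3=(-1.231, -0.005), k4=(-1.228, -0.016); state += dt/6·(k1+2k2+2k3+k4)
t=0.010: state=(2.718, 3.240)
t=0.020: state=(2.705, 3.240)
t=0.030: state=(2.693, 3.239)
continuing one RK4 step at a time; state shown every 25 steps (Δt=0.25):
t=0.250: state=(2.445, 3.177)
t=0.500: state=(2.221, 3.009)
t=0.750: state=(2.069, 2.778)
t=1.000: state=(1.987, 2.524)
t=1.250: state=(1.968, 2.277)
t=1.500: state=(2.006, 2.058)
t=1.590: state=(2.032, 1.987)
next step: t=1.600: state=(2.036, 1.980) — y has crossed 1.98
linear interpolation between t=1.590 (1.98729) and t=1.600 (1.97980) → t≈1.600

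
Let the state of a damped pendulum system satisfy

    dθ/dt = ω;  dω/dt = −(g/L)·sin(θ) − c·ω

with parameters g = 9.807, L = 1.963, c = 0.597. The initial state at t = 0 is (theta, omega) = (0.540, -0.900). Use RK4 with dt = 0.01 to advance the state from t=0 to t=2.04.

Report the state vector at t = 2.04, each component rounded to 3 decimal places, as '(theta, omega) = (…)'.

(theta, omega) = (0.105, 0.693)

t=0.000: state=(0.540, -0.900)
step 1 (dt=0.01): k1=(-0.900, -2.031), k2=(-0.910, -2.006), k3=(-0.910, -2.006), k4=(-0.920, -1.980); state += dt/6·(k1+2k2+2k3+k4)
t=0.010: state=(0.531, -0.920)
t=0.020: state=(0.522, -0.940)
t=0.030: state=(0.512, -0.959)
continuing one RK4 step at a time; state shown every 10 steps (Δt=0.1):
t=0.100: state=(0.441, -1.077)
t=0.200: state=(0.327, -1.196)
t=0.300: state=(0.204, -1.253)
t=0.400: state=(0.078, -1.248)
t=0.500: state=(-0.044, -1.184)
t=0.600: state=(-0.157, -1.066)
t=0.700: state=(-0.256, -0.904)
t=0.800: state=(-0.337, -0.709)
t=0.900: state=(-0.397, -0.493)
t=1.000: state=(-0.435, -0.268)
t=1.100: state=(-0.450, -0.044)
t=1.200: state=(-0.444, 0.169)
t=1.300: state=(-0.417, 0.363)
t=1.400: state=(-0.372, 0.529)
t=1.500: state=(-0.313, 0.661)
t=1.600: state=(-0.241, 0.756)
t=1.700: state=(-0.163, 0.809)
t=1.800: state=(-0.081, 0.821)
t=1.900: state=(0.000, 0.793)
t=2.000: state=(0.076, 0.728)
t=2.040: state=(0.105, 0.693)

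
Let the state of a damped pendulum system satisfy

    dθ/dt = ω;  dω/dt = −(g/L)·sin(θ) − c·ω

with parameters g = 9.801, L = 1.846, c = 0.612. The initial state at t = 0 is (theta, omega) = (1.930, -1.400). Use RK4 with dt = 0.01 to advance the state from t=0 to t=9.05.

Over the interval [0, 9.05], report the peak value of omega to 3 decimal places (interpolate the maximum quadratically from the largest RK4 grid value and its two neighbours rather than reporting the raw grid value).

max omega = 2.089

t=0.000: state=(1.930, -1.400)
step 1 (dt=0.01): k1=(-1.400, -4.114), k2=(-1.421, -4.114), k3=(-1.421, -4.114), k4=(-1.441, -4.114); state += dt/6·(k1+2k2+2k3+k4)
t=0.010: state=(1.916, -1.441)
t=0.020: state=(1.901, -1.482)
t=0.030: state=(1.886, -1.523)
continuing one RK4 step at a time; state shown every 50 steps (Δt=0.5):
t=0.500: state=(0.747, -3.145)
t=1.000: state=(-0.724, -2.165)
t=1.500: state=(-1.162, 0.386)
t=2.000: state=(-0.493, 2.011)
t=2.500: state=(0.458, 1.406)
t=3.000: state=(0.715, -0.377)
t=3.500: state=(0.220, -1.354)
t=4.000: state=(-0.361, -0.745)
t=4.500: state=(-0.429, 0.440)
t=5.000: state=(-0.051, 0.883)
t=5.500: state=(0.279, 0.318)
t=6.000: state=(0.239, -0.418)
t=6.500: state=(-0.032, -0.539)
t=7.000: state=(-0.199, -0.080)
t=7.500: state=(-0.120, 0.340)
t=8.000: state=(0.061, 0.303)
t=8.500: state=(0.132, -0.033)
t=9.000: state=(0.049, -0.247)
t=9.050: state=(0.037, -0.251)
largest grid value and its neighbours: omega(2.110)=2.08853, omega(2.120)=2.08921, omega(2.130)=2.08881
parabola through these three points peaks at t≈2.121 with omega≈2.08922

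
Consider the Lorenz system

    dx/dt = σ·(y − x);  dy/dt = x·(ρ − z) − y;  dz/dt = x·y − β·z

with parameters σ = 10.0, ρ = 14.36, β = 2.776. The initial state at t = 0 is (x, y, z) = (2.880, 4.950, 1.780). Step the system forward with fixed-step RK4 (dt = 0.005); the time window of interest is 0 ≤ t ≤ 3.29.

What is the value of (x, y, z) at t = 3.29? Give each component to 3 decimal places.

t=0.000: state=(2.880, 4.950, 1.780)
step 1 (dt=0.005): k1=(20.700, 31.280, 9.315), k2=(20.965, 31.785, 9.736), k3=(20.971, 31.789, 9.740), k4=(21.241, 32.295, 10.173); state += dt/6·(k1+2k2+2k3+k4)
t=0.005: state=(2.985, 5.109, 1.829)
t=0.010: state=(3.092, 5.273, 1.882)
t=0.015: state=(3.203, 5.442, 1.940)
continuing one RK4 step at a time; state shown every 40 steps (Δt=0.2):
t=0.200: state=(9.499, 13.311, 10.775)
t=0.400: state=(7.822, 2.849, 20.805)
t=0.600: state=(1.345, 0.151, 12.411)
t=0.800: state=(0.649, 0.768, 7.174)
t=1.000: state=(1.446, 2.196, 4.345)
t=1.200: state=(4.375, 6.815, 4.496)
t=1.400: state=(10.238, 11.907, 15.418)
t=1.600: state=(5.876, 2.139, 18.177)
t=1.800: state=(1.872, 1.358, 11.078)
t=2.000: state=(2.270, 3.054, 6.988)
t=2.200: state=(5.254, 7.548, 7.098)
t=2.400: state=(9.515, 9.999, 16.212)
t=2.600: state=(5.592, 2.931, 16.755)
t=2.800: state=(2.858, 2.658, 10.992)
t=3.000: state=(3.953, 5.183, 8.246)
t=3.200: state=(7.432, 9.267, 11.535)
t=3.290: state=(8.605, 9.154, 15.089)

(x, y, z) = (8.605, 9.154, 15.089)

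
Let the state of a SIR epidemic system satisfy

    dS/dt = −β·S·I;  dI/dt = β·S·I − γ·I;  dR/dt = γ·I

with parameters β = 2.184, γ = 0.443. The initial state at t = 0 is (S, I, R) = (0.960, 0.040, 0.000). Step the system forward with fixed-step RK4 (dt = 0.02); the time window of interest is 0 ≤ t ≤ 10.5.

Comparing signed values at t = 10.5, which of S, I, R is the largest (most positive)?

t=0.000: state=(0.960, 0.040, 0.000)
step 1 (dt=0.02): k1=(-0.084, 0.066, 0.018), k2=(-0.085, 0.067, 0.018), k3=(-0.085, 0.067, 0.018), k4=(-0.087, 0.068, 0.018); state += dt/6·(k1+2k2+2k3+k4)
t=0.020: state=(0.958, 0.041, 0.000)
t=0.040: state=(0.957, 0.043, 0.001)
t=0.060: state=(0.955, 0.044, 0.001)
continuing one RK4 step at a time; state shown every 25 steps (Δt=0.5):
t=0.500: state=(0.898, 0.089, 0.014)
t=1.000: state=(0.779, 0.179, 0.042)
t=1.500: state=(0.599, 0.305, 0.096)
t=2.000: state=(0.401, 0.422, 0.177)
t=2.500: state=(0.244, 0.478, 0.278)
t=3.000: state=(0.145, 0.471, 0.384)
t=3.500: state=(0.088, 0.428, 0.484)
t=4.000: state=(0.057, 0.370, 0.572)
t=4.500: state=(0.039, 0.313, 0.648)
t=5.000: state=(0.029, 0.260, 0.711)
t=5.500: state=(0.022, 0.214, 0.764)
t=6.000: state=(0.018, 0.175, 0.807)
t=6.500: state=(0.015, 0.143, 0.842)
t=7.000: state=(0.013, 0.116, 0.870)
t=7.500: state=(0.012, 0.095, 0.894)
t=8.000: state=(0.011, 0.077, 0.913)
t=8.500: state=(0.010, 0.062, 0.928)
t=9.000: state=(0.009, 0.050, 0.940)
t=9.500: state=(0.009, 0.041, 0.950)
t=10.000: state=(0.009, 0.033, 0.959)
t=10.500: state=(0.008, 0.027, 0.965)
compare at T: S=0.008, I=0.027, R=0.965

largest component: R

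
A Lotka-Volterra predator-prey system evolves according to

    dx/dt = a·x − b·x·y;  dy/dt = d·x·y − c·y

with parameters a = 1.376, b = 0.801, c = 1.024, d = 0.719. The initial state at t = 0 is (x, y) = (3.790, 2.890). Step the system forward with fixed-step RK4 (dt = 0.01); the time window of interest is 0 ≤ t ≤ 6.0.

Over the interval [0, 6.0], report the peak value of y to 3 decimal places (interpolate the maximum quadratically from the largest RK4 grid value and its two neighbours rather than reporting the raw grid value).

t=0.000: state=(3.790, 2.890)
step 1 (dt=0.01): k1=(-3.558, 4.916), k2=(-3.616, 4.920), k3=(-3.616, 4.920), k4=(-3.672, 4.923); state += dt/6·(k1+2k2+2k3+k4)
t=0.010: state=(3.754, 2.939)
t=0.020: state=(3.717, 2.988)
t=0.030: state=(3.678, 3.038)
continuing one RK4 step at a time; state shown every 20 steps (Δt=0.2):
t=0.200: state=(2.908, 3.824)
t=0.400: state=(1.967, 4.417)
t=0.600: state=(1.258, 4.522)
t=0.800: state=(0.816, 4.265)
t=1.000: state=(0.561, 3.831)
t=1.200: state=(0.416, 3.345)
t=1.400: state=(0.333, 2.875)
t=1.600: state=(0.286, 2.448)
t=1.800: state=(0.263, 2.075)
t=2.000: state=(0.255, 1.754)
t=2.200: state=(0.259, 1.483)
t=2.400: state=(0.274, 1.256)
t=2.600: state=(0.300, 1.066)
t=2.800: state=(0.337, 0.909)
t=3.000: state=(0.388, 0.780)
t=3.200: state=(0.455, 0.675)
t=3.400: state=(0.541, 0.591)
t=3.600: state=(0.652, 0.524)
t=3.800: state=(0.792, 0.474)
t=4.000: state=(0.970, 0.438)
t=4.200: state=(1.193, 0.417)
t=4.400: state=(1.470, 0.411)
t=4.600: state=(1.812, 0.424)
t=4.800: state=(2.223, 0.461)
t=5.000: state=(2.705, 0.535)
t=5.200: state=(3.238, 0.668)
t=5.400: state=(3.766, 0.901)
t=5.600: state=(4.169, 1.302)
t=5.800: state=(4.245, 1.953)
t=6.000: state=(3.812, 2.859)
largest grid value and its neighbours: y(0.530)=4.53604, y(0.540)=4.53709, y(0.550)=4.53708
parabola through these three points peaks at t≈0.545 with y≈4.53722

max y = 4.537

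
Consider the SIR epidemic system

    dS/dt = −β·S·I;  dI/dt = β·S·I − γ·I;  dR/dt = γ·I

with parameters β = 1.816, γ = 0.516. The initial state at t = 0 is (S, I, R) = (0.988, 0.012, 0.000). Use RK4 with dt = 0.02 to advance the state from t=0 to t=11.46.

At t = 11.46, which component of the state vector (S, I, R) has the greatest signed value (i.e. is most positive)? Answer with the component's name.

t=0.000: state=(0.988, 0.012, 0.000)
step 1 (dt=0.02): k1=(-0.022, 0.015, 0.006), k2=(-0.022, 0.016, 0.006), k3=(-0.022, 0.016, 0.006), k4=(-0.022, 0.016, 0.006); state += dt/6·(k1+2k2+2k3+k4)
t=0.020: state=(0.988, 0.012, 0.000)
t=0.040: state=(0.987, 0.013, 0.000)
t=0.060: state=(0.987, 0.013, 0.000)
continuing one RK4 step at a time; state shown every 25 steps (Δt=0.5):
t=0.500: state=(0.973, 0.023, 0.004)
t=1.000: state=(0.946, 0.042, 0.012)
t=1.500: state=(0.898, 0.075, 0.027)
t=2.000: state=(0.821, 0.126, 0.053)
t=2.500: state=(0.710, 0.196, 0.094)
t=3.000: state=(0.574, 0.272, 0.154)
t=3.500: state=(0.436, 0.332, 0.233)
t=4.000: state=(0.317, 0.360, 0.323)
t=4.500: state=(0.229, 0.356, 0.416)
t=5.000: state=(0.168, 0.328, 0.504)
t=5.500: state=(0.127, 0.290, 0.584)
t=6.000: state=(0.099, 0.248, 0.653)
t=6.500: state=(0.081, 0.207, 0.712)
t=7.000: state=(0.068, 0.171, 0.761)
t=7.500: state=(0.059, 0.140, 0.801)
t=8.000: state=(0.053, 0.114, 0.833)
t=8.500: state=(0.048, 0.092, 0.860)
t=9.000: state=(0.044, 0.074, 0.881)
t=9.500: state=(0.042, 0.060, 0.899)
t=10.000: state=(0.040, 0.048, 0.912)
t=10.500: state=(0.038, 0.038, 0.923)
t=11.000: state=(0.037, 0.031, 0.932)
t=11.460: state=(0.036, 0.025, 0.939)
compare at T: S=0.036, I=0.025, R=0.939

largest component: R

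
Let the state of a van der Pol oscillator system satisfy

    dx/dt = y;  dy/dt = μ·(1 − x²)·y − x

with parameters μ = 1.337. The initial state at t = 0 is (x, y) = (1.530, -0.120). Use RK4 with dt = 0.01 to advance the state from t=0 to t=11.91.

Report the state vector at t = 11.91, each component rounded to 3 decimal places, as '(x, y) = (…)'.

t=0.000: state=(1.530, -0.120)
step 1 (dt=0.01): k1=(-0.120, -1.315), k2=(-0.127, -1.303), k3=(-0.127, -1.303), k4=(-0.133, -1.291); state += dt/6·(k1+2k2+2k3+k4)
t=0.010: state=(1.529, -0.133)
t=0.020: state=(1.527, -0.146)
t=0.030: state=(1.526, -0.158)
continuing one RK4 step at a time; state shown every 50 steps (Δt=0.5):
t=0.500: state=(1.343, -0.581)
t=1.000: state=(0.957, -0.991)
t=1.500: state=(0.279, -1.843)
t=2.000: state=(-0.977, -2.949)
t=2.500: state=(-1.939, -0.618)
t=3.000: state=(-1.934, 0.349)
t=3.500: state=(-1.703, 0.549)
t=4.000: state=(-1.386, 0.734)
t=4.500: state=(-0.939, 1.103)
t=5.000: state=(-0.190, 2.041)
t=5.500: state=(1.156, 2.929)
t=6.000: state=(1.989, 0.382)
t=6.500: state=(1.929, -0.385)
t=7.000: state=(1.688, -0.561)
t=7.500: state=(1.365, -0.749)
t=8.000: state=(0.907, -1.137)
t=8.500: state=(0.129, -2.125)
t=9.000: state=(-1.241, -2.844)
t=9.500: state=(-1.998, -0.284)
t=10.000: state=(-1.917, 0.400)
t=10.500: state=(-1.671, 0.570)
t=11.000: state=(-1.342, 0.764)
t=11.500: state=(-0.873, 1.172)
t=11.910: state=(-0.253, 1.954)

(x, y) = (-0.253, 1.954)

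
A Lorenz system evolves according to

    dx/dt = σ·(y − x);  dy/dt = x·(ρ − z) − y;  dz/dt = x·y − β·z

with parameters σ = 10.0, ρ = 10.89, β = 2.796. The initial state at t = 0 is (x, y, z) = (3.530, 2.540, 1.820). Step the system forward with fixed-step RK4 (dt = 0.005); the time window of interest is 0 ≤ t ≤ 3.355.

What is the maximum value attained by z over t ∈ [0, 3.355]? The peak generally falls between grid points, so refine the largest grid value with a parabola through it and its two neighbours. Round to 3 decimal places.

t=0.000: state=(3.530, 2.540, 1.820)
step 1 (dt=0.005): k1=(-9.900, 29.477, 3.877), k2=(-8.916, 29.145, 4.046), k3=(-8.948, 29.167, 4.048), k4=(-7.994, 28.855, 4.216); state += dt/6·(k1+2k2+2k3+k4)
t=0.005: state=(3.485, 2.686, 1.840)
t=0.010: state=(3.450, 2.829, 1.862)
t=0.015: state=(3.423, 2.969, 1.886)
continuing one RK4 step at a time; state shown every 40 steps (Δt=0.2):
t=0.200: state=(5.774, 8.033, 4.818)
t=0.400: state=(8.724, 8.124, 13.912)
t=0.600: state=(4.474, 2.323, 12.808)
t=0.800: state=(2.296, 2.076, 8.216)
t=1.000: state=(2.847, 3.550, 5.745)
t=1.200: state=(5.047, 6.482, 6.410)
t=1.400: state=(7.347, 7.657, 11.253)
t=1.600: state=(5.683, 4.250, 12.528)
t=1.800: state=(3.689, 3.277, 9.526)
t=2.000: state=(3.865, 4.372, 7.545)
t=2.200: state=(5.392, 6.279, 8.197)
t=2.400: state=(6.507, 6.501, 10.979)
t=2.600: state=(5.435, 4.645, 11.387)
t=2.800: state=(4.336, 4.126, 9.569)
t=3.000: state=(4.575, 4.969, 8.493)
t=3.200: state=(5.567, 6.040, 9.250)
t=3.355: state=(5.984, 5.995, 10.490)
largest grid value and its neighbours: z(0.465)=15.01185, z(0.470)=15.01707, z(0.475)=15.01212
parabola through these three points peaks at t≈0.470 with z≈15.01707

max z = 15.017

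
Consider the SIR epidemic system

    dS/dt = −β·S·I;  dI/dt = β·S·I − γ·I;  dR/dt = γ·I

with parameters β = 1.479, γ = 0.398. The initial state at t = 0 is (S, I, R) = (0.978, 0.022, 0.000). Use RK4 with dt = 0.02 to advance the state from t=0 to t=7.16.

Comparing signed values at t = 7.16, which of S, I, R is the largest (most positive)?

t=0.000: state=(0.978, 0.022, 0.000)
step 1 (dt=0.02): k1=(-0.032, 0.023, 0.009), k2=(-0.032, 0.023, 0.009), k3=(-0.032, 0.023, 0.009), k4=(-0.032, 0.024, 0.009); state += dt/6·(k1+2k2+2k3+k4)
t=0.020: state=(0.977, 0.022, 0.000)
t=0.040: state=(0.977, 0.023, 0.000)
t=0.060: state=(0.976, 0.023, 0.001)
continuing one RK4 step at a time; state shown every 25 steps (Δt=0.5):
t=0.500: state=(0.957, 0.037, 0.006)
t=1.000: state=(0.924, 0.061, 0.015)
t=1.500: state=(0.873, 0.097, 0.031)
t=2.000: state=(0.798, 0.147, 0.055)
t=2.500: state=(0.699, 0.210, 0.090)
t=3.000: state=(0.584, 0.277, 0.139)
t=3.500: state=(0.465, 0.335, 0.200)
t=4.000: state=(0.358, 0.372, 0.271)
t=4.500: state=(0.270, 0.384, 0.346)
t=5.000: state=(0.204, 0.374, 0.422)
t=5.500: state=(0.156, 0.350, 0.494)
t=6.000: state=(0.122, 0.318, 0.561)
t=6.500: state=(0.098, 0.282, 0.620)
t=7.000: state=(0.080, 0.247, 0.673)
t=7.160: state=(0.076, 0.236, 0.688)
compare at T: S=0.076, I=0.236, R=0.688

largest component: R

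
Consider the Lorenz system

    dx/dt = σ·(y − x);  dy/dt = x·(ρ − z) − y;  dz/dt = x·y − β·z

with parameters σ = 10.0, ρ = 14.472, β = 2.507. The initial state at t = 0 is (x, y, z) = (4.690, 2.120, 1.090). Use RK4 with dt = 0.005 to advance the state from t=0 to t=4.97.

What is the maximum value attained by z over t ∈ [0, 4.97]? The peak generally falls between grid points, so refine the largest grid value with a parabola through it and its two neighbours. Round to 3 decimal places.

max z = 22.213

t=0.000: state=(4.690, 2.120, 1.090)
step 1 (dt=0.005): k1=(-25.700, 60.642, 7.210), k2=(-23.541, 59.547, 7.730), k3=(-23.623, 59.616, 7.726), k4=(-21.538, 58.586, 8.226); state += dt/6·(k1+2k2+2k3+k4)
t=0.005: state=(4.572, 2.418, 1.129)
t=0.010: state=(4.474, 2.706, 1.172)
t=0.015: state=(4.395, 2.986, 1.220)
continuing one RK4 step at a time; state shown every 40 steps (Δt=0.2):
t=0.200: state=(8.360, 12.340, 8.147)
t=0.400: state=(9.102, 4.383, 22.082)
t=0.600: state=(1.362, -0.397, 14.184)
t=0.800: state=(-0.016, -0.183, 8.572)
t=1.000: state=(-0.228, -0.345, 5.198)
t=1.200: state=(-0.679, -1.078, 3.197)
t=1.400: state=(-2.325, -3.795, 2.491)
t=1.600: state=(-7.652, -11.412, 7.774)
t=1.800: state=(-9.509, -5.727, 21.547)
t=2.000: state=(-2.033, -0.070, 14.667)
t=2.200: state=(-0.536, -0.462, 8.913)
t=2.400: state=(-0.866, -1.255, 5.486)
t=2.600: state=(-2.438, -3.805, 3.959)
t=2.800: state=(-7.194, -10.497, 8.069)
t=3.000: state=(-9.489, -6.690, 20.510)
t=3.200: state=(-2.800, -0.764, 15.004)
t=3.400: state=(-1.265, -1.301, 9.323)
t=3.600: state=(-2.200, -3.133, 6.216)
t=3.800: state=(-5.532, -8.024, 7.200)
t=4.000: state=(-9.596, -9.479, 17.424)
t=4.200: state=(-4.810, -2.143, 16.802)
t=4.400: state=(-2.195, -1.985, 11.011)
t=4.600: state=(-3.030, -4.030, 7.820)
t=4.800: state=(-6.306, -8.465, 9.485)
t=4.970: state=(-8.807, -8.719, 16.536)
largest grid value and its neighbours: z(0.380)=22.20656, z(0.385)=22.21232, z(0.390)=22.19247
parabola through these three points peaks at t≈0.384 with z≈22.21329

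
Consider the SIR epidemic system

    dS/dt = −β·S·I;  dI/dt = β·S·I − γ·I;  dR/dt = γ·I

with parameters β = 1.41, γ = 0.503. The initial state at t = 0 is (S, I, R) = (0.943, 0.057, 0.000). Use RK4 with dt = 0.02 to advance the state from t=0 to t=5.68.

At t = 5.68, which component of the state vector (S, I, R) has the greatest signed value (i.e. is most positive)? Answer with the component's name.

t=0.000: state=(0.943, 0.057, 0.000)
step 1 (dt=0.02): k1=(-0.076, 0.047, 0.029), k2=(-0.076, 0.047, 0.029), k3=(-0.076, 0.047, 0.029), k4=(-0.077, 0.048, 0.029); state += dt/6·(k1+2k2+2k3+k4)
t=0.020: state=(0.941, 0.058, 0.001)
t=0.040: state=(0.940, 0.059, 0.001)
t=0.060: state=(0.938, 0.060, 0.002)
continuing one RK4 step at a time; state shown every 10 steps (Δt=0.2):
t=0.200: state=(0.927, 0.067, 0.006)
t=0.400: state=(0.908, 0.079, 0.014)
t=0.600: state=(0.886, 0.092, 0.022)
t=0.800: state=(0.862, 0.106, 0.032)
t=1.000: state=(0.835, 0.122, 0.043)
t=1.200: state=(0.805, 0.139, 0.057)
t=1.400: state=(0.772, 0.157, 0.071)
t=1.600: state=(0.737, 0.175, 0.088)
t=1.800: state=(0.699, 0.194, 0.107)
t=2.000: state=(0.660, 0.213, 0.127)
t=2.200: state=(0.620, 0.230, 0.149)
t=2.400: state=(0.580, 0.247, 0.173)
t=2.600: state=(0.540, 0.261, 0.199)
t=2.800: state=(0.501, 0.273, 0.226)
t=3.000: state=(0.463, 0.283, 0.254)
t=3.200: state=(0.427, 0.290, 0.283)
t=3.400: state=(0.393, 0.295, 0.312)
t=3.600: state=(0.362, 0.296, 0.342)
t=3.800: state=(0.333, 0.296, 0.372)
t=4.000: state=(0.306, 0.293, 0.401)
t=4.200: state=(0.282, 0.287, 0.431)
t=4.400: state=(0.260, 0.281, 0.459)
t=4.600: state=(0.241, 0.272, 0.487)
t=4.800: state=(0.223, 0.263, 0.514)
t=5.000: state=(0.208, 0.253, 0.540)
t=5.200: state=(0.194, 0.242, 0.565)
t=5.400: state=(0.181, 0.230, 0.588)
t=5.600: state=(0.170, 0.219, 0.611)
t=5.680: state=(0.166, 0.214, 0.620)
compare at T: S=0.166, I=0.214, R=0.620

largest component: R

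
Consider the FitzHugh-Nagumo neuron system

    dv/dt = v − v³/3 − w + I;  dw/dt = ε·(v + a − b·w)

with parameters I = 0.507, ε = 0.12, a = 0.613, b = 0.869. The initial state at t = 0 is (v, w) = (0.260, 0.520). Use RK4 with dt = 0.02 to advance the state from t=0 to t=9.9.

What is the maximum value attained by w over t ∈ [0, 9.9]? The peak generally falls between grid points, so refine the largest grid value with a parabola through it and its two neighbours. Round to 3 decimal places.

max w = 1.400

t=0.000: state=(0.260, 0.520)
step 1 (dt=0.02): k1=(0.241, 0.051), k2=(0.243, 0.051), k3=(0.243, 0.051), k4=(0.245, 0.051); state += dt/6·(k1+2k2+2k3+k4)
t=0.020: state=(0.265, 0.521)
t=0.040: state=(0.270, 0.522)
t=0.060: state=(0.275, 0.523)
continuing one RK4 step at a time; state shown every 25 steps (Δt=0.5):
t=0.500: state=(0.405, 0.549)
t=1.000: state=(0.603, 0.586)
t=1.500: state=(0.848, 0.634)
t=2.000: state=(1.101, 0.695)
t=2.500: state=(1.298, 0.766)
t=3.000: state=(1.409, 0.843)
t=3.500: state=(1.448, 0.919)
t=4.000: state=(1.441, 0.993)
t=4.500: state=(1.410, 1.062)
t=5.000: state=(1.365, 1.125)
t=5.500: state=(1.311, 1.182)
t=6.000: state=(1.250, 1.233)
t=6.500: state=(1.184, 1.277)
t=7.000: state=(1.111, 1.315)
t=7.500: state=(1.029, 1.347)
t=8.000: state=(0.936, 1.371)
t=8.500: state=(0.825, 1.389)
t=9.000: state=(0.687, 1.399)
t=9.500: state=(0.504, 1.399)
t=9.900: state=(0.302, 1.389)
largest grid value and its neighbours: w(9.220)=1.40002, w(9.240)=1.40003, w(9.260)=1.40003
parabola through these three points peaks at t≈9.247 with w≈1.40003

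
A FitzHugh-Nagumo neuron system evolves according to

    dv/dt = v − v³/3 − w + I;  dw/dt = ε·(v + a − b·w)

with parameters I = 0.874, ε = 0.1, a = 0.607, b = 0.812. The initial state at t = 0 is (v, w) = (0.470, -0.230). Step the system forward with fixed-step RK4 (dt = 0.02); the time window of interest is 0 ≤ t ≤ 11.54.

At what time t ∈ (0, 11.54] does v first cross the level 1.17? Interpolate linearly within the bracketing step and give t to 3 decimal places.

t=0.000: state=(0.470, -0.230)
step 1 (dt=0.02): k1=(1.539, 0.126), k2=(1.550, 0.128), k3=(1.550, 0.128), k4=(1.561, 0.129); state += dt/6·(k1+2k2+2k3+k4)
t=0.020: state=(0.501, -0.227)
t=0.040: state=(0.532, -0.225)
t=0.060: state=(0.564, -0.222)
t=0.400: state=(1.139, -0.167)
next step: t=0.420: state=(1.173, -0.163) — v has crossed 1.17
linear interpolation between t=0.400 (1.13936) and t=0.420 (1.17296) → t≈0.418

t = 0.418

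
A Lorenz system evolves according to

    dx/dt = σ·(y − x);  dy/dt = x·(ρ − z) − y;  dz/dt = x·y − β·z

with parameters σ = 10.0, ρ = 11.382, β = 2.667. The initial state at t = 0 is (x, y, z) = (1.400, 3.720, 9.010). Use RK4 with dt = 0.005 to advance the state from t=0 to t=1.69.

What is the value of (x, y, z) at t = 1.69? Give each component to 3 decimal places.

t=0.000: state=(1.400, 3.720, 9.010)
step 1 (dt=0.005): k1=(23.200, -0.399, -18.822), k2=(22.610, -0.192, -18.482), k3=(22.630, -0.197, -18.489), k4=(22.059, 0.010, -18.156); state += dt/6·(k1+2k2+2k3+k4)
t=0.005: state=(1.513, 3.719, 8.918)
t=0.010: state=(1.621, 3.720, 8.828)
t=0.015: state=(1.723, 3.723, 8.742)
continuing one RK4 step at a time; state shown every 20 steps (Δt=0.1):
t=0.100: state=(2.955, 4.064, 7.683)
t=0.200: state=(3.977, 4.999, 7.276)
t=0.300: state=(5.063, 6.201, 7.820)
t=0.400: state=(6.159, 7.132, 9.339)
t=0.500: state=(6.822, 7.089, 11.308)
t=0.600: state=(6.620, 5.979, 12.580)
t=0.700: state=(5.715, 4.663, 12.502)
t=0.800: state=(4.730, 3.889, 11.492)
t=0.900: state=(4.113, 3.732, 10.246)
t=1.000: state=(3.960, 4.021, 9.198)
t=1.100: state=(4.206, 4.620, 8.583)
t=1.200: state=(4.750, 5.399, 8.546)
t=1.300: state=(5.442, 6.134, 9.149)
t=1.400: state=(6.036, 6.481, 10.233)
t=1.500: state=(6.247, 6.202, 11.306)
t=1.600: state=(5.961, 5.472, 11.806)
t=1.690: state=(5.439, 4.816, 11.622)

(x, y, z) = (5.439, 4.816, 11.622)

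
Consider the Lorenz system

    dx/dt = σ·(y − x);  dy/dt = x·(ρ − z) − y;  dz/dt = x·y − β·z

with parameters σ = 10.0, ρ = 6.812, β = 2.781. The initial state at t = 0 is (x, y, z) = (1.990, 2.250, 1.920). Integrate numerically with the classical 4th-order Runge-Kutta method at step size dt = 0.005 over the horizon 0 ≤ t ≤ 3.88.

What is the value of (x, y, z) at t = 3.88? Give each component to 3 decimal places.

t=0.000: state=(1.990, 2.250, 1.920)
step 1 (dt=0.005): k1=(2.600, 7.485, -0.862), k2=(2.722, 7.502, -0.804), k3=(2.720, 7.504, -0.804), k4=(2.839, 7.522, -0.745); state += dt/6·(k1+2k2+2k3+k4)
t=0.005: state=(2.004, 2.288, 1.916)
t=0.010: state=(2.018, 2.325, 1.913)
t=0.015: state=(2.034, 2.363, 1.910)
continuing one RK4 step at a time; state shown every 40 steps (Δt=0.2):
t=0.200: state=(3.174, 4.008, 2.363)
t=0.400: state=(4.977, 5.786, 4.627)
t=0.600: state=(5.587, 5.274, 7.510)
t=0.800: state=(4.231, 3.451, 7.527)
t=1.000: state=(3.130, 2.847, 5.964)
t=1.200: state=(3.021, 3.159, 4.785)
t=1.400: state=(3.552, 3.912, 4.532)
t=1.600: state=(4.290, 4.611, 5.236)
t=1.800: state=(4.626, 4.611, 6.257)
t=2.000: state=(4.296, 4.035, 6.557)
t=2.200: state=(3.815, 3.635, 6.094)
t=2.400: state=(3.648, 3.659, 5.543)
t=2.600: state=(3.810, 3.943, 5.347)
t=2.800: state=(4.092, 4.217, 5.565)
t=3.000: state=(4.239, 4.252, 5.930)
t=3.200: state=(4.155, 4.072, 6.089)
t=3.400: state=(3.979, 3.902, 5.962)
t=3.600: state=(3.888, 3.878, 5.748)
t=3.800: state=(3.930, 3.975, 5.646)
t=3.880: state=(3.970, 4.023, 5.653)

(x, y, z) = (3.970, 4.023, 5.653)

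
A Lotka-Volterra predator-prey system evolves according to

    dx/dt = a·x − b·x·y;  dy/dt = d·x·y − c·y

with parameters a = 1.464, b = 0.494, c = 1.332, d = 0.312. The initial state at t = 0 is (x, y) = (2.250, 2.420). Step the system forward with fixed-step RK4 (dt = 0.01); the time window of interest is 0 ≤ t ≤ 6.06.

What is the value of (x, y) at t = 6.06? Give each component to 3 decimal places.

t=0.000: state=(2.250, 2.420)
step 1 (dt=0.01): k1=(0.604, -1.525), k2=(0.613, -1.518), k3=(0.613, -1.518), k4=(0.623, -1.510); state += dt/6·(k1+2k2+2k3+k4)
t=0.010: state=(2.256, 2.405)
t=0.020: state=(2.262, 2.390)
t=0.030: state=(2.269, 2.375)
continuing one RK4 step at a time; state shown every 20 steps (Δt=0.2):
t=0.200: state=(2.408, 2.143)
t=0.400: state=(2.641, 1.921)
t=0.600: state=(2.953, 1.752)
t=0.800: state=(3.350, 1.633)
t=1.000: state=(3.835, 1.565)
t=1.200: state=(4.409, 1.550)
t=1.400: state=(5.061, 1.595)
t=1.600: state=(5.764, 1.713)
t=1.800: state=(6.460, 1.922)
t=2.000: state=(7.054, 2.247)
t=2.200: state=(7.410, 2.707)
t=2.400: state=(7.388, 3.299)
t=2.600: state=(6.919, 3.958)
t=2.800: state=(6.082, 4.556)
t=3.000: state=(5.086, 4.947)
t=3.200: state=(4.150, 5.052)
t=3.400: state=(3.396, 4.892)
t=3.600: state=(2.852, 4.550)
t=3.800: state=(2.490, 4.115)
t=4.000: state=(2.273, 3.655)
t=4.200: state=(2.170, 3.215)
t=4.400: state=(2.160, 2.818)
t=4.600: state=(2.230, 2.475)
t=4.800: state=(2.374, 2.188)
t=5.000: state=(2.594, 1.957)
t=5.200: state=(2.892, 1.778)
t=5.400: state=(3.273, 1.651)
t=5.600: state=(3.742, 1.573)
t=5.800: state=(4.301, 1.549)
t=6.000: state=(4.940, 1.582)
t=6.060: state=(5.145, 1.605)

(x, y) = (5.145, 1.605)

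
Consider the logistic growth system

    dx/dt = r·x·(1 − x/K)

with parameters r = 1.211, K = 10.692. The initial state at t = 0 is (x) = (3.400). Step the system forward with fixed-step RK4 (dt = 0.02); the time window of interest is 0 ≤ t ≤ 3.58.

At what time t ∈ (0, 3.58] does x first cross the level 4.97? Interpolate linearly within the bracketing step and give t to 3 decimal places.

t=0.000: state=(3.400)
step 1 (dt=0.02): k1=(2.808), k2=(2.820), k3=(2.820), k4=(2.833); state += dt/6·(k1+2k2+2k3+k4)
t=0.020: state=(3.456)
t=0.040: state=(3.513)
t=0.060: state=(3.571)
continuing one RK4 step at a time; state shown every 10 steps (Δt=0.2):
t=0.200: state=(3.985)
t=0.400: state=(4.606)
t=0.500: state=(4.926)
next step: t=0.520: state=(4.990) — x has crossed 4.97
linear interpolation between t=0.500 (4.92586) and t=0.520 (4.99026) → t≈0.514

t = 0.514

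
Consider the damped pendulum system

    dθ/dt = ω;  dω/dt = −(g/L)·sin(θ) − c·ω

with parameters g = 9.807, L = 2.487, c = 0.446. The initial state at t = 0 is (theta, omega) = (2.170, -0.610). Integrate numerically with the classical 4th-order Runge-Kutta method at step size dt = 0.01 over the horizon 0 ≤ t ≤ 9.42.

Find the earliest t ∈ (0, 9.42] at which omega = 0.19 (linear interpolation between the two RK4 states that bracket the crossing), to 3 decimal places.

t = 1.923

t=0.000: state=(2.170, -0.610)
step 1 (dt=0.01): k1=(-0.610, -2.984), k2=(-0.625, -2.984), k3=(-0.625, -2.985), k4=(-0.640, -2.985); state += dt/6·(k1+2k2+2k3+k4)
t=0.010: state=(2.164, -0.640)
t=0.020: state=(2.157, -0.670)
t=0.030: state=(2.150, -0.700)
continuing one RK4 step at a time; state shown every 50 steps (Δt=0.5):
t=0.500: state=(1.485, -2.138)
t=1.000: state=(0.144, -2.909)
t=1.500: state=(-1.026, -1.491)
t=1.920: state=(-1.296, 0.179)
next step: t=1.930: state=(-1.294, 0.217) — omega has crossed 0.19
linear interpolation between t=1.920 (0.17944) and t=1.930 (0.21651) → t≈1.923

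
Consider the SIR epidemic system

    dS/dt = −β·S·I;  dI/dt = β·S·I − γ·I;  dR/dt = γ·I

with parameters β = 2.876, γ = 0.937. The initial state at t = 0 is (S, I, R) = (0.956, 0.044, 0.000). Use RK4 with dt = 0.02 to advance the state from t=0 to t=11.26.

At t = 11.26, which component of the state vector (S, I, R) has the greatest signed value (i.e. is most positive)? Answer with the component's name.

largest component: R

t=0.000: state=(0.956, 0.044, 0.000)
step 1 (dt=0.02): k1=(-0.121, 0.080, 0.041), k2=(-0.123, 0.081, 0.042), k3=(-0.123, 0.081, 0.042), k4=(-0.125, 0.082, 0.043); state += dt/6·(k1+2k2+2k3+k4)
t=0.020: state=(0.954, 0.046, 0.001)
t=0.040: state=(0.951, 0.047, 0.002)
t=0.060: state=(0.948, 0.049, 0.003)
continuing one RK4 step at a time; state shown every 25 steps (Δt=0.5):
t=0.500: state=(0.864, 0.103, 0.033)
t=1.000: state=(0.698, 0.200, 0.103)
t=1.500: state=(0.487, 0.293, 0.219)
t=2.000: state=(0.310, 0.323, 0.367)
t=2.500: state=(0.199, 0.289, 0.512)
t=3.000: state=(0.137, 0.229, 0.634)
t=3.500: state=(0.103, 0.170, 0.727)
t=4.000: state=(0.083, 0.122, 0.795)
t=4.500: state=(0.072, 0.085, 0.843)
t=5.000: state=(0.065, 0.059, 0.876)
t=5.500: state=(0.060, 0.040, 0.899)
t=6.000: state=(0.058, 0.027, 0.915)
t=6.500: state=(0.056, 0.019, 0.926)
t=7.000: state=(0.055, 0.013, 0.933)
t=7.500: state=(0.054, 0.009, 0.938)
t=8.000: state=(0.053, 0.006, 0.941)
t=8.500: state=(0.053, 0.004, 0.943)
t=9.000: state=(0.053, 0.003, 0.945)
t=9.500: state=(0.052, 0.002, 0.946)
t=10.000: state=(0.052, 0.001, 0.946)
t=10.500: state=(0.052, 0.001, 0.947)
t=11.000: state=(0.052, 0.001, 0.947)
t=11.260: state=(0.052, 0.000, 0.947)
compare at T: S=0.052, I=0.000, R=0.947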